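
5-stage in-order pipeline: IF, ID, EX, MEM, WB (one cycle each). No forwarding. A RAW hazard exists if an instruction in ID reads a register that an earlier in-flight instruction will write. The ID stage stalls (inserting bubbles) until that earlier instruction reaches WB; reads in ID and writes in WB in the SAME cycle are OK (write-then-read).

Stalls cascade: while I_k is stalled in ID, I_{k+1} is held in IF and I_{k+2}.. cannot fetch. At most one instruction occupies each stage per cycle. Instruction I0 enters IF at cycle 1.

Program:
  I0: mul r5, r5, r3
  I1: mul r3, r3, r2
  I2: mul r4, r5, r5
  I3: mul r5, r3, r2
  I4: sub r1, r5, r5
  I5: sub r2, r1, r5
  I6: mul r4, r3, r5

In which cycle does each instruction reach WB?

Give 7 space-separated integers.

Answer: 5 6 8 9 12 15 16

Derivation:
I0 mul r5 <- r5,r3: IF@1 ID@2 stall=0 (-) EX@3 MEM@4 WB@5
I1 mul r3 <- r3,r2: IF@2 ID@3 stall=0 (-) EX@4 MEM@5 WB@6
I2 mul r4 <- r5,r5: IF@3 ID@4 stall=1 (RAW on I0.r5 (WB@5)) EX@6 MEM@7 WB@8
I3 mul r5 <- r3,r2: IF@4 ID@6 stall=0 (-) EX@7 MEM@8 WB@9
I4 sub r1 <- r5,r5: IF@6 ID@7 stall=2 (RAW on I3.r5 (WB@9)) EX@10 MEM@11 WB@12
I5 sub r2 <- r1,r5: IF@7 ID@10 stall=2 (RAW on I4.r1 (WB@12)) EX@13 MEM@14 WB@15
I6 mul r4 <- r3,r5: IF@10 ID@13 stall=0 (-) EX@14 MEM@15 WB@16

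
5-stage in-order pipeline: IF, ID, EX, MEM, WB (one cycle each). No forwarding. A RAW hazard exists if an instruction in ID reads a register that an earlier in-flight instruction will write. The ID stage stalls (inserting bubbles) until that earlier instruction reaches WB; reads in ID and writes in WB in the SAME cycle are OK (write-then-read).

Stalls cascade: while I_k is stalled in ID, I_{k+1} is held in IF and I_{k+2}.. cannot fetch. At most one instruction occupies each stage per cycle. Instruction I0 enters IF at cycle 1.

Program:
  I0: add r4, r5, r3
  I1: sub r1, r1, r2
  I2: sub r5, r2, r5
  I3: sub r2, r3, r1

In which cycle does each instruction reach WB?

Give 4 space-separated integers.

I0 add r4 <- r5,r3: IF@1 ID@2 stall=0 (-) EX@3 MEM@4 WB@5
I1 sub r1 <- r1,r2: IF@2 ID@3 stall=0 (-) EX@4 MEM@5 WB@6
I2 sub r5 <- r2,r5: IF@3 ID@4 stall=0 (-) EX@5 MEM@6 WB@7
I3 sub r2 <- r3,r1: IF@4 ID@5 stall=1 (RAW on I1.r1 (WB@6)) EX@7 MEM@8 WB@9

Answer: 5 6 7 9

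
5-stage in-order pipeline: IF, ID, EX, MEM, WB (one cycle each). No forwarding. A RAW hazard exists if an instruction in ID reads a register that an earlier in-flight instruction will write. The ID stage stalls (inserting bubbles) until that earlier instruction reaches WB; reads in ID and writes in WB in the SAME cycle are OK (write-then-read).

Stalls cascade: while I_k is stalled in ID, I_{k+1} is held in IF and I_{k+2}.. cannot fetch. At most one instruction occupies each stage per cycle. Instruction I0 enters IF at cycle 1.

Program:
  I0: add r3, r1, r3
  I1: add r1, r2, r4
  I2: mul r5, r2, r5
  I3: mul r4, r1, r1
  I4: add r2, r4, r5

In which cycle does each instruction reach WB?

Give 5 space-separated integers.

I0 add r3 <- r1,r3: IF@1 ID@2 stall=0 (-) EX@3 MEM@4 WB@5
I1 add r1 <- r2,r4: IF@2 ID@3 stall=0 (-) EX@4 MEM@5 WB@6
I2 mul r5 <- r2,r5: IF@3 ID@4 stall=0 (-) EX@5 MEM@6 WB@7
I3 mul r4 <- r1,r1: IF@4 ID@5 stall=1 (RAW on I1.r1 (WB@6)) EX@7 MEM@8 WB@9
I4 add r2 <- r4,r5: IF@5 ID@7 stall=2 (RAW on I3.r4 (WB@9)) EX@10 MEM@11 WB@12

Answer: 5 6 7 9 12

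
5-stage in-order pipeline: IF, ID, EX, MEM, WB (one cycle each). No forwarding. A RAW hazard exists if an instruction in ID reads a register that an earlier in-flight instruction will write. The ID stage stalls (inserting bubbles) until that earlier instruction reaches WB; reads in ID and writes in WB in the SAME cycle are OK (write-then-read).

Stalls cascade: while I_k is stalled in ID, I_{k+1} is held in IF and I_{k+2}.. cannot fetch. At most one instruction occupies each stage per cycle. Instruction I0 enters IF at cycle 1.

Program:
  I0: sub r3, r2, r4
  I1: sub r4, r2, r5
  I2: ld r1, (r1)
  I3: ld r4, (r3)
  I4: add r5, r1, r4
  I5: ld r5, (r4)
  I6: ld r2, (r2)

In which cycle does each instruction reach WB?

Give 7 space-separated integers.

Answer: 5 6 7 8 11 12 13

Derivation:
I0 sub r3 <- r2,r4: IF@1 ID@2 stall=0 (-) EX@3 MEM@4 WB@5
I1 sub r4 <- r2,r5: IF@2 ID@3 stall=0 (-) EX@4 MEM@5 WB@6
I2 ld r1 <- r1: IF@3 ID@4 stall=0 (-) EX@5 MEM@6 WB@7
I3 ld r4 <- r3: IF@4 ID@5 stall=0 (-) EX@6 MEM@7 WB@8
I4 add r5 <- r1,r4: IF@5 ID@6 stall=2 (RAW on I3.r4 (WB@8)) EX@9 MEM@10 WB@11
I5 ld r5 <- r4: IF@6 ID@9 stall=0 (-) EX@10 MEM@11 WB@12
I6 ld r2 <- r2: IF@9 ID@10 stall=0 (-) EX@11 MEM@12 WB@13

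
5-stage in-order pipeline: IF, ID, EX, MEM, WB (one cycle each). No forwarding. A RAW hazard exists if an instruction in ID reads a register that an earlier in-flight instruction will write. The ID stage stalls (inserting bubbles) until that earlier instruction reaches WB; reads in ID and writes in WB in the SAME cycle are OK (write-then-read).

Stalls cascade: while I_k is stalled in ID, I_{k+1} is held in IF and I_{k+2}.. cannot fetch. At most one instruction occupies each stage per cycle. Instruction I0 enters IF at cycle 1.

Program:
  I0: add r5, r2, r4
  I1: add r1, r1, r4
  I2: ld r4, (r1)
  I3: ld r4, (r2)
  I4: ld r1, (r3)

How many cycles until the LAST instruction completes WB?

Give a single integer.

Answer: 11

Derivation:
I0 add r5 <- r2,r4: IF@1 ID@2 stall=0 (-) EX@3 MEM@4 WB@5
I1 add r1 <- r1,r4: IF@2 ID@3 stall=0 (-) EX@4 MEM@5 WB@6
I2 ld r4 <- r1: IF@3 ID@4 stall=2 (RAW on I1.r1 (WB@6)) EX@7 MEM@8 WB@9
I3 ld r4 <- r2: IF@4 ID@7 stall=0 (-) EX@8 MEM@9 WB@10
I4 ld r1 <- r3: IF@7 ID@8 stall=0 (-) EX@9 MEM@10 WB@11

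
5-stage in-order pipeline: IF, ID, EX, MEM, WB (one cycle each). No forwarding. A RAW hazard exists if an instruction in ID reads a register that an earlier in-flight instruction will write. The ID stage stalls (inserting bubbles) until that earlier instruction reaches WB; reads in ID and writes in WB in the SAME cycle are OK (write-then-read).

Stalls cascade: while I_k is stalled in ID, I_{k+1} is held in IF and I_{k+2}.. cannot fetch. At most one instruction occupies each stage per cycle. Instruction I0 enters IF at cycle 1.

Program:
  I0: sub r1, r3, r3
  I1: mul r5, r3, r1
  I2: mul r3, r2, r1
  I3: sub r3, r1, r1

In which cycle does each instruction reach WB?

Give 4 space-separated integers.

I0 sub r1 <- r3,r3: IF@1 ID@2 stall=0 (-) EX@3 MEM@4 WB@5
I1 mul r5 <- r3,r1: IF@2 ID@3 stall=2 (RAW on I0.r1 (WB@5)) EX@6 MEM@7 WB@8
I2 mul r3 <- r2,r1: IF@3 ID@6 stall=0 (-) EX@7 MEM@8 WB@9
I3 sub r3 <- r1,r1: IF@6 ID@7 stall=0 (-) EX@8 MEM@9 WB@10

Answer: 5 8 9 10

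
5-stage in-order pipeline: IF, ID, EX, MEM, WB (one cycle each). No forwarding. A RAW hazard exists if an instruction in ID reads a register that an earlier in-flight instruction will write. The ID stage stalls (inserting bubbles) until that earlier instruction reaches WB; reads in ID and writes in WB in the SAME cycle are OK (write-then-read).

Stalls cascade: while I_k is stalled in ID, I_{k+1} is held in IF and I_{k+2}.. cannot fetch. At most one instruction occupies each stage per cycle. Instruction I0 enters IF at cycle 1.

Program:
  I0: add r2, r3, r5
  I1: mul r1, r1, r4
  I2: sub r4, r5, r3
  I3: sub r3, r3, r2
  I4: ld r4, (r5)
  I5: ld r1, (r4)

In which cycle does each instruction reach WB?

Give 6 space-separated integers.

I0 add r2 <- r3,r5: IF@1 ID@2 stall=0 (-) EX@3 MEM@4 WB@5
I1 mul r1 <- r1,r4: IF@2 ID@3 stall=0 (-) EX@4 MEM@5 WB@6
I2 sub r4 <- r5,r3: IF@3 ID@4 stall=0 (-) EX@5 MEM@6 WB@7
I3 sub r3 <- r3,r2: IF@4 ID@5 stall=0 (-) EX@6 MEM@7 WB@8
I4 ld r4 <- r5: IF@5 ID@6 stall=0 (-) EX@7 MEM@8 WB@9
I5 ld r1 <- r4: IF@6 ID@7 stall=2 (RAW on I4.r4 (WB@9)) EX@10 MEM@11 WB@12

Answer: 5 6 7 8 9 12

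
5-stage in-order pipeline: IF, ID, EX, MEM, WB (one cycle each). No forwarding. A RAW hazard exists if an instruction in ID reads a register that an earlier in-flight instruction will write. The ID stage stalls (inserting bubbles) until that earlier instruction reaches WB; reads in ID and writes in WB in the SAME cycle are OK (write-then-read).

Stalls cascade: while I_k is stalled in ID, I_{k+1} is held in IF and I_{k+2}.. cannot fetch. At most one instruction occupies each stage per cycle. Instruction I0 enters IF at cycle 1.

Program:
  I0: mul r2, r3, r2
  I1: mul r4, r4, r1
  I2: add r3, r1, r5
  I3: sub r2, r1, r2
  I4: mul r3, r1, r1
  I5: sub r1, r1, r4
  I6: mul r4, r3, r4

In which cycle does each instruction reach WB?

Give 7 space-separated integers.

I0 mul r2 <- r3,r2: IF@1 ID@2 stall=0 (-) EX@3 MEM@4 WB@5
I1 mul r4 <- r4,r1: IF@2 ID@3 stall=0 (-) EX@4 MEM@5 WB@6
I2 add r3 <- r1,r5: IF@3 ID@4 stall=0 (-) EX@5 MEM@6 WB@7
I3 sub r2 <- r1,r2: IF@4 ID@5 stall=0 (-) EX@6 MEM@7 WB@8
I4 mul r3 <- r1,r1: IF@5 ID@6 stall=0 (-) EX@7 MEM@8 WB@9
I5 sub r1 <- r1,r4: IF@6 ID@7 stall=0 (-) EX@8 MEM@9 WB@10
I6 mul r4 <- r3,r4: IF@7 ID@8 stall=1 (RAW on I4.r3 (WB@9)) EX@10 MEM@11 WB@12

Answer: 5 6 7 8 9 10 12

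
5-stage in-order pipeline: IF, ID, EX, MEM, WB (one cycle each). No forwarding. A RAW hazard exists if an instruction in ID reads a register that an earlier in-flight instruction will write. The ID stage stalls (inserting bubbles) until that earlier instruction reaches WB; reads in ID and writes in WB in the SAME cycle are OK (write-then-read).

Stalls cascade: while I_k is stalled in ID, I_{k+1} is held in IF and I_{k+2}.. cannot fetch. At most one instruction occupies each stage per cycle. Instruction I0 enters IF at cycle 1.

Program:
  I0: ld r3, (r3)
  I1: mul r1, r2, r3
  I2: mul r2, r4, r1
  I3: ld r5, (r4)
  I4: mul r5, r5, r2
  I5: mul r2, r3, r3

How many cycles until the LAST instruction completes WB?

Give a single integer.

I0 ld r3 <- r3: IF@1 ID@2 stall=0 (-) EX@3 MEM@4 WB@5
I1 mul r1 <- r2,r3: IF@2 ID@3 stall=2 (RAW on I0.r3 (WB@5)) EX@6 MEM@7 WB@8
I2 mul r2 <- r4,r1: IF@3 ID@6 stall=2 (RAW on I1.r1 (WB@8)) EX@9 MEM@10 WB@11
I3 ld r5 <- r4: IF@6 ID@9 stall=0 (-) EX@10 MEM@11 WB@12
I4 mul r5 <- r5,r2: IF@9 ID@10 stall=2 (RAW on I3.r5 (WB@12)) EX@13 MEM@14 WB@15
I5 mul r2 <- r3,r3: IF@10 ID@13 stall=0 (-) EX@14 MEM@15 WB@16

Answer: 16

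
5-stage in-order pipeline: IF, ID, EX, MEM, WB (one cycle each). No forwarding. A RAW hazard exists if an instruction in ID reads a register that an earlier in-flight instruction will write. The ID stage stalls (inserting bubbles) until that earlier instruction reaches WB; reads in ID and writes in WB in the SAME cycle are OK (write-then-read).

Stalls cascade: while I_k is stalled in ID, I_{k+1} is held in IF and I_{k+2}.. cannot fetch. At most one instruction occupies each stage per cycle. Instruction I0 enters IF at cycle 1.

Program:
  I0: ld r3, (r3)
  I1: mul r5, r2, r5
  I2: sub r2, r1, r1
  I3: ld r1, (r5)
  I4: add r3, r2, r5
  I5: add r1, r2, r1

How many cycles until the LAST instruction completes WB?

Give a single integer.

I0 ld r3 <- r3: IF@1 ID@2 stall=0 (-) EX@3 MEM@4 WB@5
I1 mul r5 <- r2,r5: IF@2 ID@3 stall=0 (-) EX@4 MEM@5 WB@6
I2 sub r2 <- r1,r1: IF@3 ID@4 stall=0 (-) EX@5 MEM@6 WB@7
I3 ld r1 <- r5: IF@4 ID@5 stall=1 (RAW on I1.r5 (WB@6)) EX@7 MEM@8 WB@9
I4 add r3 <- r2,r5: IF@5 ID@7 stall=0 (-) EX@8 MEM@9 WB@10
I5 add r1 <- r2,r1: IF@7 ID@8 stall=1 (RAW on I3.r1 (WB@9)) EX@10 MEM@11 WB@12

Answer: 12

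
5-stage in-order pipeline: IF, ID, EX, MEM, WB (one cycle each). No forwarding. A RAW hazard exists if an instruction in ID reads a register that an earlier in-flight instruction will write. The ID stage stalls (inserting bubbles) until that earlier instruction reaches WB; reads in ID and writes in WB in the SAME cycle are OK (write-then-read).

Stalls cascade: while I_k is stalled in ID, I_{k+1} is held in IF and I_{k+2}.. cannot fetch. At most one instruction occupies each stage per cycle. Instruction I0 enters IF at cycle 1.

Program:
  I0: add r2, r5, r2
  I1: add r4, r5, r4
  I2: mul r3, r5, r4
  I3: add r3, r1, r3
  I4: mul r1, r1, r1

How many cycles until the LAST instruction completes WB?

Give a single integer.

I0 add r2 <- r5,r2: IF@1 ID@2 stall=0 (-) EX@3 MEM@4 WB@5
I1 add r4 <- r5,r4: IF@2 ID@3 stall=0 (-) EX@4 MEM@5 WB@6
I2 mul r3 <- r5,r4: IF@3 ID@4 stall=2 (RAW on I1.r4 (WB@6)) EX@7 MEM@8 WB@9
I3 add r3 <- r1,r3: IF@4 ID@7 stall=2 (RAW on I2.r3 (WB@9)) EX@10 MEM@11 WB@12
I4 mul r1 <- r1,r1: IF@7 ID@10 stall=0 (-) EX@11 MEM@12 WB@13

Answer: 13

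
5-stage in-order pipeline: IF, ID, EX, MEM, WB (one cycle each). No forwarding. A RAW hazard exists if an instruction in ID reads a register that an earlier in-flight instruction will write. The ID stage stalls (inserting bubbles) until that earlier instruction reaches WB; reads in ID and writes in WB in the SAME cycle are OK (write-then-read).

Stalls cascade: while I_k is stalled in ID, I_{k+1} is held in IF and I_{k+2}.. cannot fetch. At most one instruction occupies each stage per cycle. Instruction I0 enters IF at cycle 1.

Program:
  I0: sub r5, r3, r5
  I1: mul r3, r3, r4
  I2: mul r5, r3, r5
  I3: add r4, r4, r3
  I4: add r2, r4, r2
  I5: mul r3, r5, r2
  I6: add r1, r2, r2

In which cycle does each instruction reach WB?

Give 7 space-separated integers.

Answer: 5 6 9 10 13 16 17

Derivation:
I0 sub r5 <- r3,r5: IF@1 ID@2 stall=0 (-) EX@3 MEM@4 WB@5
I1 mul r3 <- r3,r4: IF@2 ID@3 stall=0 (-) EX@4 MEM@5 WB@6
I2 mul r5 <- r3,r5: IF@3 ID@4 stall=2 (RAW on I1.r3 (WB@6)) EX@7 MEM@8 WB@9
I3 add r4 <- r4,r3: IF@4 ID@7 stall=0 (-) EX@8 MEM@9 WB@10
I4 add r2 <- r4,r2: IF@7 ID@8 stall=2 (RAW on I3.r4 (WB@10)) EX@11 MEM@12 WB@13
I5 mul r3 <- r5,r2: IF@8 ID@11 stall=2 (RAW on I4.r2 (WB@13)) EX@14 MEM@15 WB@16
I6 add r1 <- r2,r2: IF@11 ID@14 stall=0 (-) EX@15 MEM@16 WB@17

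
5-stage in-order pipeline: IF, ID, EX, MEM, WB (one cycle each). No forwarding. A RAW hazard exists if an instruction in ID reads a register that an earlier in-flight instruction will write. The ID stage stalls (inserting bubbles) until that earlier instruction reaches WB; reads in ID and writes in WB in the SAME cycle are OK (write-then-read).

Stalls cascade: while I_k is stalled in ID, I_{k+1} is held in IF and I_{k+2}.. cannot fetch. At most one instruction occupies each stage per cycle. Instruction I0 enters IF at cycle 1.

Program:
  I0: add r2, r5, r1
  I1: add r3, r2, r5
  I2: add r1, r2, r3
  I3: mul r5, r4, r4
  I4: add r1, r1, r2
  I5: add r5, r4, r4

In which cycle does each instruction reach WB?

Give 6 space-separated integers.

I0 add r2 <- r5,r1: IF@1 ID@2 stall=0 (-) EX@3 MEM@4 WB@5
I1 add r3 <- r2,r5: IF@2 ID@3 stall=2 (RAW on I0.r2 (WB@5)) EX@6 MEM@7 WB@8
I2 add r1 <- r2,r3: IF@3 ID@6 stall=2 (RAW on I1.r3 (WB@8)) EX@9 MEM@10 WB@11
I3 mul r5 <- r4,r4: IF@6 ID@9 stall=0 (-) EX@10 MEM@11 WB@12
I4 add r1 <- r1,r2: IF@9 ID@10 stall=1 (RAW on I2.r1 (WB@11)) EX@12 MEM@13 WB@14
I5 add r5 <- r4,r4: IF@10 ID@12 stall=0 (-) EX@13 MEM@14 WB@15

Answer: 5 8 11 12 14 15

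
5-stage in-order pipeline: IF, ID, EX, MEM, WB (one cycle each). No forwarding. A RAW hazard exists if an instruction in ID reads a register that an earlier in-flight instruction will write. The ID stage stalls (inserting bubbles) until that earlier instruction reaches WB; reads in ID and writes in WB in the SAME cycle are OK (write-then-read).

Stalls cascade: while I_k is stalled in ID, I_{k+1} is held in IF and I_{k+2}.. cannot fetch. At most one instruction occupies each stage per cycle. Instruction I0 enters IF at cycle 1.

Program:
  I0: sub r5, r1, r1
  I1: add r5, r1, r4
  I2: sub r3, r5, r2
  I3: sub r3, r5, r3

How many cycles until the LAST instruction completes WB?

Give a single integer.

Answer: 12

Derivation:
I0 sub r5 <- r1,r1: IF@1 ID@2 stall=0 (-) EX@3 MEM@4 WB@5
I1 add r5 <- r1,r4: IF@2 ID@3 stall=0 (-) EX@4 MEM@5 WB@6
I2 sub r3 <- r5,r2: IF@3 ID@4 stall=2 (RAW on I1.r5 (WB@6)) EX@7 MEM@8 WB@9
I3 sub r3 <- r5,r3: IF@4 ID@7 stall=2 (RAW on I2.r3 (WB@9)) EX@10 MEM@11 WB@12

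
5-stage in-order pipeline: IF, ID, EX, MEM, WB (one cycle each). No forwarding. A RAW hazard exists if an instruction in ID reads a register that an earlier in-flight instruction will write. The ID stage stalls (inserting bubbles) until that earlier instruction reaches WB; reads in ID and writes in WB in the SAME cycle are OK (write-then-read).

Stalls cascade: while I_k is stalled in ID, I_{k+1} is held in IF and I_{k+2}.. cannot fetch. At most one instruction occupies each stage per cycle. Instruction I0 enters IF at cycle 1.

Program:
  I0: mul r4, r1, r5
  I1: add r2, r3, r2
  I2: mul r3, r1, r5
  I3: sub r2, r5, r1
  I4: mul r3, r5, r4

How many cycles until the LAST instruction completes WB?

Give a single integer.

Answer: 9

Derivation:
I0 mul r4 <- r1,r5: IF@1 ID@2 stall=0 (-) EX@3 MEM@4 WB@5
I1 add r2 <- r3,r2: IF@2 ID@3 stall=0 (-) EX@4 MEM@5 WB@6
I2 mul r3 <- r1,r5: IF@3 ID@4 stall=0 (-) EX@5 MEM@6 WB@7
I3 sub r2 <- r5,r1: IF@4 ID@5 stall=0 (-) EX@6 MEM@7 WB@8
I4 mul r3 <- r5,r4: IF@5 ID@6 stall=0 (-) EX@7 MEM@8 WB@9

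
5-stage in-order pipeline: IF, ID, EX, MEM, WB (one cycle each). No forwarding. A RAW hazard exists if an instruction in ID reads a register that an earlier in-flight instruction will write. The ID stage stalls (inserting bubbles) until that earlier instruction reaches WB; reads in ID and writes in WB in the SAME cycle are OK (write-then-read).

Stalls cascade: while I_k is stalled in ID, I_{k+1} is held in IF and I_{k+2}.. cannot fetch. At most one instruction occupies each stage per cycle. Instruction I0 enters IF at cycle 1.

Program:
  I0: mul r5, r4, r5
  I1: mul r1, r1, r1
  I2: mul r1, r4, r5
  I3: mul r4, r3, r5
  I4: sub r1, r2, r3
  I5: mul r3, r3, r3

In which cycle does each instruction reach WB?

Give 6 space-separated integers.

Answer: 5 6 8 9 10 11

Derivation:
I0 mul r5 <- r4,r5: IF@1 ID@2 stall=0 (-) EX@3 MEM@4 WB@5
I1 mul r1 <- r1,r1: IF@2 ID@3 stall=0 (-) EX@4 MEM@5 WB@6
I2 mul r1 <- r4,r5: IF@3 ID@4 stall=1 (RAW on I0.r5 (WB@5)) EX@6 MEM@7 WB@8
I3 mul r4 <- r3,r5: IF@4 ID@6 stall=0 (-) EX@7 MEM@8 WB@9
I4 sub r1 <- r2,r3: IF@6 ID@7 stall=0 (-) EX@8 MEM@9 WB@10
I5 mul r3 <- r3,r3: IF@7 ID@8 stall=0 (-) EX@9 MEM@10 WB@11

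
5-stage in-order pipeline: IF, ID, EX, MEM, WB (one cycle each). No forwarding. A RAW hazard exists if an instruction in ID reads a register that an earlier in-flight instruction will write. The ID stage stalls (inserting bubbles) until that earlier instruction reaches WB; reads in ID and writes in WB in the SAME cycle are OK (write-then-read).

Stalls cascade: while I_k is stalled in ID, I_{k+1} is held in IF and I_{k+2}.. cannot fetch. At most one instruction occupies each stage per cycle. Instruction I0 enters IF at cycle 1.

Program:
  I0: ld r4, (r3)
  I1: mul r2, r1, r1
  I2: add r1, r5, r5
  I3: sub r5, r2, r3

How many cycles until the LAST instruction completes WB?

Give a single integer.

I0 ld r4 <- r3: IF@1 ID@2 stall=0 (-) EX@3 MEM@4 WB@5
I1 mul r2 <- r1,r1: IF@2 ID@3 stall=0 (-) EX@4 MEM@5 WB@6
I2 add r1 <- r5,r5: IF@3 ID@4 stall=0 (-) EX@5 MEM@6 WB@7
I3 sub r5 <- r2,r3: IF@4 ID@5 stall=1 (RAW on I1.r2 (WB@6)) EX@7 MEM@8 WB@9

Answer: 9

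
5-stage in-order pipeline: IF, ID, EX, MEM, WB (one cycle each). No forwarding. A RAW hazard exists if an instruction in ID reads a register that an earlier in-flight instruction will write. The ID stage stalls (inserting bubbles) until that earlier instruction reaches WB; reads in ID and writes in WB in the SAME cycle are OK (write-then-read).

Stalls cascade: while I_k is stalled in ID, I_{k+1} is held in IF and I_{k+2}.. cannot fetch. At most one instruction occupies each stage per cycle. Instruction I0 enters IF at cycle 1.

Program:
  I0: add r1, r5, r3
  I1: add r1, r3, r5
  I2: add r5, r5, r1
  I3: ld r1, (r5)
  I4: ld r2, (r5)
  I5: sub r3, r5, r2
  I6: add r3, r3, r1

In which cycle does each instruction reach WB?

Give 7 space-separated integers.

I0 add r1 <- r5,r3: IF@1 ID@2 stall=0 (-) EX@3 MEM@4 WB@5
I1 add r1 <- r3,r5: IF@2 ID@3 stall=0 (-) EX@4 MEM@5 WB@6
I2 add r5 <- r5,r1: IF@3 ID@4 stall=2 (RAW on I1.r1 (WB@6)) EX@7 MEM@8 WB@9
I3 ld r1 <- r5: IF@4 ID@7 stall=2 (RAW on I2.r5 (WB@9)) EX@10 MEM@11 WB@12
I4 ld r2 <- r5: IF@7 ID@10 stall=0 (-) EX@11 MEM@12 WB@13
I5 sub r3 <- r5,r2: IF@10 ID@11 stall=2 (RAW on I4.r2 (WB@13)) EX@14 MEM@15 WB@16
I6 add r3 <- r3,r1: IF@11 ID@14 stall=2 (RAW on I5.r3 (WB@16)) EX@17 MEM@18 WB@19

Answer: 5 6 9 12 13 16 19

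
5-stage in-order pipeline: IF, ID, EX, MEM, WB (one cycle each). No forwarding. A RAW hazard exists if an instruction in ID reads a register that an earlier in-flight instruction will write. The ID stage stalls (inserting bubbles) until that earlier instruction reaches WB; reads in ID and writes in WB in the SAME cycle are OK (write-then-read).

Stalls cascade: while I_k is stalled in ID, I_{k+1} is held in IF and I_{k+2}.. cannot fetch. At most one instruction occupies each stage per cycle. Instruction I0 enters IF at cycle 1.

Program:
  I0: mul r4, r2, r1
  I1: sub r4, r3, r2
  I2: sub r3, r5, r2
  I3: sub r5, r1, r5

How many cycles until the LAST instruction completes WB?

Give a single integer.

Answer: 8

Derivation:
I0 mul r4 <- r2,r1: IF@1 ID@2 stall=0 (-) EX@3 MEM@4 WB@5
I1 sub r4 <- r3,r2: IF@2 ID@3 stall=0 (-) EX@4 MEM@5 WB@6
I2 sub r3 <- r5,r2: IF@3 ID@4 stall=0 (-) EX@5 MEM@6 WB@7
I3 sub r5 <- r1,r5: IF@4 ID@5 stall=0 (-) EX@6 MEM@7 WB@8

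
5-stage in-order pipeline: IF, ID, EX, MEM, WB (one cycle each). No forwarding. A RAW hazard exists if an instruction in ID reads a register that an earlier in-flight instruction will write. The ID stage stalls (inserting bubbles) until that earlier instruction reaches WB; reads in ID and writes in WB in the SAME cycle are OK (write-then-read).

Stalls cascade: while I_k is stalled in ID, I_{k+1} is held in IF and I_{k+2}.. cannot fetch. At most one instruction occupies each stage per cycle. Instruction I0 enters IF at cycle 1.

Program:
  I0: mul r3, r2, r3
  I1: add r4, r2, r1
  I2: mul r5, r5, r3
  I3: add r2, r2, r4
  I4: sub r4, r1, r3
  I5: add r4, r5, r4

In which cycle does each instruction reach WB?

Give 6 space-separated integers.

Answer: 5 6 8 9 10 13

Derivation:
I0 mul r3 <- r2,r3: IF@1 ID@2 stall=0 (-) EX@3 MEM@4 WB@5
I1 add r4 <- r2,r1: IF@2 ID@3 stall=0 (-) EX@4 MEM@5 WB@6
I2 mul r5 <- r5,r3: IF@3 ID@4 stall=1 (RAW on I0.r3 (WB@5)) EX@6 MEM@7 WB@8
I3 add r2 <- r2,r4: IF@4 ID@6 stall=0 (-) EX@7 MEM@8 WB@9
I4 sub r4 <- r1,r3: IF@6 ID@7 stall=0 (-) EX@8 MEM@9 WB@10
I5 add r4 <- r5,r4: IF@7 ID@8 stall=2 (RAW on I4.r4 (WB@10)) EX@11 MEM@12 WB@13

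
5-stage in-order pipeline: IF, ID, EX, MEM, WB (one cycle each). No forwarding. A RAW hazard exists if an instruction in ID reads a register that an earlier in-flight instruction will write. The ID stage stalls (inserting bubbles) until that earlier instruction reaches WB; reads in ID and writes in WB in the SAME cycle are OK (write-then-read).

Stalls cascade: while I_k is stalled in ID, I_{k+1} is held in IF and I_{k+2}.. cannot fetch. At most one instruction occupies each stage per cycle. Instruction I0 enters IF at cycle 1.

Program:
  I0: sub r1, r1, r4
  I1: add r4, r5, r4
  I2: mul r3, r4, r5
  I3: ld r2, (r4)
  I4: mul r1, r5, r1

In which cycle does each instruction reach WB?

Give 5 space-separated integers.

I0 sub r1 <- r1,r4: IF@1 ID@2 stall=0 (-) EX@3 MEM@4 WB@5
I1 add r4 <- r5,r4: IF@2 ID@3 stall=0 (-) EX@4 MEM@5 WB@6
I2 mul r3 <- r4,r5: IF@3 ID@4 stall=2 (RAW on I1.r4 (WB@6)) EX@7 MEM@8 WB@9
I3 ld r2 <- r4: IF@4 ID@7 stall=0 (-) EX@8 MEM@9 WB@10
I4 mul r1 <- r5,r1: IF@7 ID@8 stall=0 (-) EX@9 MEM@10 WB@11

Answer: 5 6 9 10 11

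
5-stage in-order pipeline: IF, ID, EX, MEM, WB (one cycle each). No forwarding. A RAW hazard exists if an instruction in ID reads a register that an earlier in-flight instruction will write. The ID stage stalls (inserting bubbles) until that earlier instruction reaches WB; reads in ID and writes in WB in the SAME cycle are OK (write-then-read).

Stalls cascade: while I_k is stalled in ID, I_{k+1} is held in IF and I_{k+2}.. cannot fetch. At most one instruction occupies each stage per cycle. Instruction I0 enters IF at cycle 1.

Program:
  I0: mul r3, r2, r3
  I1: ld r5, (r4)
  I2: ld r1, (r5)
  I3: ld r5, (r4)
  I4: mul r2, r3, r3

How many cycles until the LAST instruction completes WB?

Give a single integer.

Answer: 11

Derivation:
I0 mul r3 <- r2,r3: IF@1 ID@2 stall=0 (-) EX@3 MEM@4 WB@5
I1 ld r5 <- r4: IF@2 ID@3 stall=0 (-) EX@4 MEM@5 WB@6
I2 ld r1 <- r5: IF@3 ID@4 stall=2 (RAW on I1.r5 (WB@6)) EX@7 MEM@8 WB@9
I3 ld r5 <- r4: IF@4 ID@7 stall=0 (-) EX@8 MEM@9 WB@10
I4 mul r2 <- r3,r3: IF@7 ID@8 stall=0 (-) EX@9 MEM@10 WB@11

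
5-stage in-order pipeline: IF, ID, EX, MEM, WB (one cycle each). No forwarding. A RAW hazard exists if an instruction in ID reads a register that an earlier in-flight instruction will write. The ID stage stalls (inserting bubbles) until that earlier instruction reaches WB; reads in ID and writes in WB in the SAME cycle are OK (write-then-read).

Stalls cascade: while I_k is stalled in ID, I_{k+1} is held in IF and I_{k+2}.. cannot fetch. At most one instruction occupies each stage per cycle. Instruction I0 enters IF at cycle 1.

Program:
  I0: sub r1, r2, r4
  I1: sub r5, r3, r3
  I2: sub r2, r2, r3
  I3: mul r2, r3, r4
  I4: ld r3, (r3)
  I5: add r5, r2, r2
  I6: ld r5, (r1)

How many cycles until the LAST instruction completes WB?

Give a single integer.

Answer: 12

Derivation:
I0 sub r1 <- r2,r4: IF@1 ID@2 stall=0 (-) EX@3 MEM@4 WB@5
I1 sub r5 <- r3,r3: IF@2 ID@3 stall=0 (-) EX@4 MEM@5 WB@6
I2 sub r2 <- r2,r3: IF@3 ID@4 stall=0 (-) EX@5 MEM@6 WB@7
I3 mul r2 <- r3,r4: IF@4 ID@5 stall=0 (-) EX@6 MEM@7 WB@8
I4 ld r3 <- r3: IF@5 ID@6 stall=0 (-) EX@7 MEM@8 WB@9
I5 add r5 <- r2,r2: IF@6 ID@7 stall=1 (RAW on I3.r2 (WB@8)) EX@9 MEM@10 WB@11
I6 ld r5 <- r1: IF@7 ID@9 stall=0 (-) EX@10 MEM@11 WB@12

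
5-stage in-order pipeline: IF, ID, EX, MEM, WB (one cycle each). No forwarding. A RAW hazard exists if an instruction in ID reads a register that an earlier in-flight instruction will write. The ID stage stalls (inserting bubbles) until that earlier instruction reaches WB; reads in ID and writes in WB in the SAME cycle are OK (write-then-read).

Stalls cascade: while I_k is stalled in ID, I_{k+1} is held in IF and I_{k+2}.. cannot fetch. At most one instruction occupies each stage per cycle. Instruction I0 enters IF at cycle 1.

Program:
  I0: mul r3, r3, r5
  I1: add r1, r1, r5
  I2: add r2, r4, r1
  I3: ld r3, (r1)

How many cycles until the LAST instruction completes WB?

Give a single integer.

Answer: 10

Derivation:
I0 mul r3 <- r3,r5: IF@1 ID@2 stall=0 (-) EX@3 MEM@4 WB@5
I1 add r1 <- r1,r5: IF@2 ID@3 stall=0 (-) EX@4 MEM@5 WB@6
I2 add r2 <- r4,r1: IF@3 ID@4 stall=2 (RAW on I1.r1 (WB@6)) EX@7 MEM@8 WB@9
I3 ld r3 <- r1: IF@4 ID@7 stall=0 (-) EX@8 MEM@9 WB@10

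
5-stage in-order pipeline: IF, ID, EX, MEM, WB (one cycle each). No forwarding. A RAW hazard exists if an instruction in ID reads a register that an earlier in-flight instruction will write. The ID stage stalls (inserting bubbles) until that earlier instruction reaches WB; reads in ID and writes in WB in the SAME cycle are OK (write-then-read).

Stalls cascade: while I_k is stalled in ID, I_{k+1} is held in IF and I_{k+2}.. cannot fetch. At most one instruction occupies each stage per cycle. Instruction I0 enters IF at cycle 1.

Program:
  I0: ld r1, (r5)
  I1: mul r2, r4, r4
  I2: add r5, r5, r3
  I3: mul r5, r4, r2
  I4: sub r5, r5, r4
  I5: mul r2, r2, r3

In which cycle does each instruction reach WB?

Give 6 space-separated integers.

I0 ld r1 <- r5: IF@1 ID@2 stall=0 (-) EX@3 MEM@4 WB@5
I1 mul r2 <- r4,r4: IF@2 ID@3 stall=0 (-) EX@4 MEM@5 WB@6
I2 add r5 <- r5,r3: IF@3 ID@4 stall=0 (-) EX@5 MEM@6 WB@7
I3 mul r5 <- r4,r2: IF@4 ID@5 stall=1 (RAW on I1.r2 (WB@6)) EX@7 MEM@8 WB@9
I4 sub r5 <- r5,r4: IF@5 ID@7 stall=2 (RAW on I3.r5 (WB@9)) EX@10 MEM@11 WB@12
I5 mul r2 <- r2,r3: IF@7 ID@10 stall=0 (-) EX@11 MEM@12 WB@13

Answer: 5 6 7 9 12 13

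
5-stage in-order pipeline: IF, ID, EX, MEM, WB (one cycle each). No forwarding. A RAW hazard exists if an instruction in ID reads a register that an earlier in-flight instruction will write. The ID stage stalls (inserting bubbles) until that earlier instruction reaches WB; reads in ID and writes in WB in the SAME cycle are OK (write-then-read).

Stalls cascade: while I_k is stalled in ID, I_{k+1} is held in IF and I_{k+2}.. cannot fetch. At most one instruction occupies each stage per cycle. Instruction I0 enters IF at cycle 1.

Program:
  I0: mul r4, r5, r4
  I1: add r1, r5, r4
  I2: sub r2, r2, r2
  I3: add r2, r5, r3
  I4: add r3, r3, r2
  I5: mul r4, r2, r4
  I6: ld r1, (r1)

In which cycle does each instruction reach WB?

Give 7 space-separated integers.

Answer: 5 8 9 10 13 14 15

Derivation:
I0 mul r4 <- r5,r4: IF@1 ID@2 stall=0 (-) EX@3 MEM@4 WB@5
I1 add r1 <- r5,r4: IF@2 ID@3 stall=2 (RAW on I0.r4 (WB@5)) EX@6 MEM@7 WB@8
I2 sub r2 <- r2,r2: IF@3 ID@6 stall=0 (-) EX@7 MEM@8 WB@9
I3 add r2 <- r5,r3: IF@6 ID@7 stall=0 (-) EX@8 MEM@9 WB@10
I4 add r3 <- r3,r2: IF@7 ID@8 stall=2 (RAW on I3.r2 (WB@10)) EX@11 MEM@12 WB@13
I5 mul r4 <- r2,r4: IF@8 ID@11 stall=0 (-) EX@12 MEM@13 WB@14
I6 ld r1 <- r1: IF@11 ID@12 stall=0 (-) EX@13 MEM@14 WB@15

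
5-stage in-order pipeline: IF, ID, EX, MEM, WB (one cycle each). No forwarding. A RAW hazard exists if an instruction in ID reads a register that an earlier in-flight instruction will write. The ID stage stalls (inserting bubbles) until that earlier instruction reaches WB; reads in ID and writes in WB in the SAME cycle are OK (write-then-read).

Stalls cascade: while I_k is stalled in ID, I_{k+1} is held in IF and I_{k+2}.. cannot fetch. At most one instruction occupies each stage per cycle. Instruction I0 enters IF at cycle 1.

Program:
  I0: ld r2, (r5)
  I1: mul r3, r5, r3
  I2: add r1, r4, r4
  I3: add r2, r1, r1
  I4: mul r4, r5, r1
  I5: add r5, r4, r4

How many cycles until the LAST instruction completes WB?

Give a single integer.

Answer: 14

Derivation:
I0 ld r2 <- r5: IF@1 ID@2 stall=0 (-) EX@3 MEM@4 WB@5
I1 mul r3 <- r5,r3: IF@2 ID@3 stall=0 (-) EX@4 MEM@5 WB@6
I2 add r1 <- r4,r4: IF@3 ID@4 stall=0 (-) EX@5 MEM@6 WB@7
I3 add r2 <- r1,r1: IF@4 ID@5 stall=2 (RAW on I2.r1 (WB@7)) EX@8 MEM@9 WB@10
I4 mul r4 <- r5,r1: IF@5 ID@8 stall=0 (-) EX@9 MEM@10 WB@11
I5 add r5 <- r4,r4: IF@8 ID@9 stall=2 (RAW on I4.r4 (WB@11)) EX@12 MEM@13 WB@14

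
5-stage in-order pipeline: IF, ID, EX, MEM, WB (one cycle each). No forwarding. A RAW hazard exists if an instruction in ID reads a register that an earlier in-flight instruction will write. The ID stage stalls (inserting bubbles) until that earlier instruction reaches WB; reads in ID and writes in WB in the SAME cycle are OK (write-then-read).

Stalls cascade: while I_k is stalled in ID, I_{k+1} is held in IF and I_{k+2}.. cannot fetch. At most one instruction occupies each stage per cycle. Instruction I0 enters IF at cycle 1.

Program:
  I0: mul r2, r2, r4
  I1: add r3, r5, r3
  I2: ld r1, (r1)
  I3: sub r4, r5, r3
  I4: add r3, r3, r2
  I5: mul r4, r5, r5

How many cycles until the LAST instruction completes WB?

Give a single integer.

I0 mul r2 <- r2,r4: IF@1 ID@2 stall=0 (-) EX@3 MEM@4 WB@5
I1 add r3 <- r5,r3: IF@2 ID@3 stall=0 (-) EX@4 MEM@5 WB@6
I2 ld r1 <- r1: IF@3 ID@4 stall=0 (-) EX@5 MEM@6 WB@7
I3 sub r4 <- r5,r3: IF@4 ID@5 stall=1 (RAW on I1.r3 (WB@6)) EX@7 MEM@8 WB@9
I4 add r3 <- r3,r2: IF@5 ID@7 stall=0 (-) EX@8 MEM@9 WB@10
I5 mul r4 <- r5,r5: IF@7 ID@8 stall=0 (-) EX@9 MEM@10 WB@11

Answer: 11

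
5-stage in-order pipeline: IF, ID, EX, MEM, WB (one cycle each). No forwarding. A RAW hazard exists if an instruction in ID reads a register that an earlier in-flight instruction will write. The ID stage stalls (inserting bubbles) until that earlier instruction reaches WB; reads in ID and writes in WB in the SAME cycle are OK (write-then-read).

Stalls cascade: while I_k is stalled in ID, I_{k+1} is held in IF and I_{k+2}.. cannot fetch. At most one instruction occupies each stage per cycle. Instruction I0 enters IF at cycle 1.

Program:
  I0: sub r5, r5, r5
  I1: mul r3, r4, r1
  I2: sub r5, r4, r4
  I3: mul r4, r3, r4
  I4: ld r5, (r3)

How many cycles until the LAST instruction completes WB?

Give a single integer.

I0 sub r5 <- r5,r5: IF@1 ID@2 stall=0 (-) EX@3 MEM@4 WB@5
I1 mul r3 <- r4,r1: IF@2 ID@3 stall=0 (-) EX@4 MEM@5 WB@6
I2 sub r5 <- r4,r4: IF@3 ID@4 stall=0 (-) EX@5 MEM@6 WB@7
I3 mul r4 <- r3,r4: IF@4 ID@5 stall=1 (RAW on I1.r3 (WB@6)) EX@7 MEM@8 WB@9
I4 ld r5 <- r3: IF@5 ID@7 stall=0 (-) EX@8 MEM@9 WB@10

Answer: 10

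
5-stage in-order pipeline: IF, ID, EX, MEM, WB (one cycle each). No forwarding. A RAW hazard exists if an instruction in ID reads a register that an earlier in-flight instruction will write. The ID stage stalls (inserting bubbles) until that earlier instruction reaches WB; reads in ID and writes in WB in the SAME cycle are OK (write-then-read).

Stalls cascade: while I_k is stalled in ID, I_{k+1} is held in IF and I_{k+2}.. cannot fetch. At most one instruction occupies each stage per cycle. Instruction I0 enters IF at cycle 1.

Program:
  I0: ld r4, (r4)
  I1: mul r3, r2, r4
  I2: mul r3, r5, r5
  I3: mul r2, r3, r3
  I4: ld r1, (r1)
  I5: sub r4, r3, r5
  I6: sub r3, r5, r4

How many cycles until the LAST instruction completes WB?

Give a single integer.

I0 ld r4 <- r4: IF@1 ID@2 stall=0 (-) EX@3 MEM@4 WB@5
I1 mul r3 <- r2,r4: IF@2 ID@3 stall=2 (RAW on I0.r4 (WB@5)) EX@6 MEM@7 WB@8
I2 mul r3 <- r5,r5: IF@3 ID@6 stall=0 (-) EX@7 MEM@8 WB@9
I3 mul r2 <- r3,r3: IF@6 ID@7 stall=2 (RAW on I2.r3 (WB@9)) EX@10 MEM@11 WB@12
I4 ld r1 <- r1: IF@7 ID@10 stall=0 (-) EX@11 MEM@12 WB@13
I5 sub r4 <- r3,r5: IF@10 ID@11 stall=0 (-) EX@12 MEM@13 WB@14
I6 sub r3 <- r5,r4: IF@11 ID@12 stall=2 (RAW on I5.r4 (WB@14)) EX@15 MEM@16 WB@17

Answer: 17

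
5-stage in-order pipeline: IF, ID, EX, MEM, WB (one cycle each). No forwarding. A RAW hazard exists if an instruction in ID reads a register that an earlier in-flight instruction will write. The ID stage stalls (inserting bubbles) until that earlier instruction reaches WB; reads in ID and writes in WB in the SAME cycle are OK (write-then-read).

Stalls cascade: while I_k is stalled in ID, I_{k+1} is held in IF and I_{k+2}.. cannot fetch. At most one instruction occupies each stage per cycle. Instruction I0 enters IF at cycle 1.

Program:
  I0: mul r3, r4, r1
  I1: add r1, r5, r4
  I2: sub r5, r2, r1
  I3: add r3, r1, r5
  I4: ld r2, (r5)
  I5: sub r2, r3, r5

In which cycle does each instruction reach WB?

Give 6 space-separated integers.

I0 mul r3 <- r4,r1: IF@1 ID@2 stall=0 (-) EX@3 MEM@4 WB@5
I1 add r1 <- r5,r4: IF@2 ID@3 stall=0 (-) EX@4 MEM@5 WB@6
I2 sub r5 <- r2,r1: IF@3 ID@4 stall=2 (RAW on I1.r1 (WB@6)) EX@7 MEM@8 WB@9
I3 add r3 <- r1,r5: IF@4 ID@7 stall=2 (RAW on I2.r5 (WB@9)) EX@10 MEM@11 WB@12
I4 ld r2 <- r5: IF@7 ID@10 stall=0 (-) EX@11 MEM@12 WB@13
I5 sub r2 <- r3,r5: IF@10 ID@11 stall=1 (RAW on I3.r3 (WB@12)) EX@13 MEM@14 WB@15

Answer: 5 6 9 12 13 15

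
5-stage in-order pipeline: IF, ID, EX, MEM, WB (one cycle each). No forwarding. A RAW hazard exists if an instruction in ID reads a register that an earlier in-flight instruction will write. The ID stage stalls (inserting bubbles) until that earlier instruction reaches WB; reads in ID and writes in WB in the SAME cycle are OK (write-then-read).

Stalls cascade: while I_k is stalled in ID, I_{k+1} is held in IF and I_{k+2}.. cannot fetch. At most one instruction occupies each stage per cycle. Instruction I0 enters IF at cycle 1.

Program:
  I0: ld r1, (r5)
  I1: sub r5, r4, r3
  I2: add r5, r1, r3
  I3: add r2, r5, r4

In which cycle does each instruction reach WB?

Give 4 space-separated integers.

I0 ld r1 <- r5: IF@1 ID@2 stall=0 (-) EX@3 MEM@4 WB@5
I1 sub r5 <- r4,r3: IF@2 ID@3 stall=0 (-) EX@4 MEM@5 WB@6
I2 add r5 <- r1,r3: IF@3 ID@4 stall=1 (RAW on I0.r1 (WB@5)) EX@6 MEM@7 WB@8
I3 add r2 <- r5,r4: IF@4 ID@6 stall=2 (RAW on I2.r5 (WB@8)) EX@9 MEM@10 WB@11

Answer: 5 6 8 11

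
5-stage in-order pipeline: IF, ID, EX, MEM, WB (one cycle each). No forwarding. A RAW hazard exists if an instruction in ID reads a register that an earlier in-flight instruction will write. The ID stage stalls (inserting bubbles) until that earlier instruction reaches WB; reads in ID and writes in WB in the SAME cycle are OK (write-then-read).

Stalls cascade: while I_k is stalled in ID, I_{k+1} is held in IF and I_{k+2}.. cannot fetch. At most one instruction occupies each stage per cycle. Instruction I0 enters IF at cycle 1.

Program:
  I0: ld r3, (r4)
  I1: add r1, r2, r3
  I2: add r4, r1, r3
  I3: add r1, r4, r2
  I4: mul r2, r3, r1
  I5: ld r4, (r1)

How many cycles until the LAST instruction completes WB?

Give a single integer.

Answer: 18

Derivation:
I0 ld r3 <- r4: IF@1 ID@2 stall=0 (-) EX@3 MEM@4 WB@5
I1 add r1 <- r2,r3: IF@2 ID@3 stall=2 (RAW on I0.r3 (WB@5)) EX@6 MEM@7 WB@8
I2 add r4 <- r1,r3: IF@3 ID@6 stall=2 (RAW on I1.r1 (WB@8)) EX@9 MEM@10 WB@11
I3 add r1 <- r4,r2: IF@6 ID@9 stall=2 (RAW on I2.r4 (WB@11)) EX@12 MEM@13 WB@14
I4 mul r2 <- r3,r1: IF@9 ID@12 stall=2 (RAW on I3.r1 (WB@14)) EX@15 MEM@16 WB@17
I5 ld r4 <- r1: IF@12 ID@15 stall=0 (-) EX@16 MEM@17 WB@18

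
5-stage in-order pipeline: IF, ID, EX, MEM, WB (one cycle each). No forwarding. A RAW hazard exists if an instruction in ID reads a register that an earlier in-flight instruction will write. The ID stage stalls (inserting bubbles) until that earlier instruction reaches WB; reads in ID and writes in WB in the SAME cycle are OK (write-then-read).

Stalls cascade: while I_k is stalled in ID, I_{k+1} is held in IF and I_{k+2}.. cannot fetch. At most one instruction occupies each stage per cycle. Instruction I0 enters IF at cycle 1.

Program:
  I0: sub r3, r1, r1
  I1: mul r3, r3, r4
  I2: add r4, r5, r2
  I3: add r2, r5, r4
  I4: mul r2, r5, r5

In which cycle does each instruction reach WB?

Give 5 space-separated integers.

Answer: 5 8 9 12 13

Derivation:
I0 sub r3 <- r1,r1: IF@1 ID@2 stall=0 (-) EX@3 MEM@4 WB@5
I1 mul r3 <- r3,r4: IF@2 ID@3 stall=2 (RAW on I0.r3 (WB@5)) EX@6 MEM@7 WB@8
I2 add r4 <- r5,r2: IF@3 ID@6 stall=0 (-) EX@7 MEM@8 WB@9
I3 add r2 <- r5,r4: IF@6 ID@7 stall=2 (RAW on I2.r4 (WB@9)) EX@10 MEM@11 WB@12
I4 mul r2 <- r5,r5: IF@7 ID@10 stall=0 (-) EX@11 MEM@12 WB@13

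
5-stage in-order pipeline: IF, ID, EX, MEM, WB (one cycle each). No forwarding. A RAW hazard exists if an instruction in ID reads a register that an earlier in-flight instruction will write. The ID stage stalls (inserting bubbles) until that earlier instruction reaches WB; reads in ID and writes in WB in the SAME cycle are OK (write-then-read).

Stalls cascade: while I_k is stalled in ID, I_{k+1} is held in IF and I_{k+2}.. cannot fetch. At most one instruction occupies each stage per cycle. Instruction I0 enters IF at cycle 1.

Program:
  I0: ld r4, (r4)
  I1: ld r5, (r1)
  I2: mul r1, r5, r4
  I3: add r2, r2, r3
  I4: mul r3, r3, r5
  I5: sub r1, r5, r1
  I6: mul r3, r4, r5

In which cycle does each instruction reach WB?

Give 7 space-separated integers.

I0 ld r4 <- r4: IF@1 ID@2 stall=0 (-) EX@3 MEM@4 WB@5
I1 ld r5 <- r1: IF@2 ID@3 stall=0 (-) EX@4 MEM@5 WB@6
I2 mul r1 <- r5,r4: IF@3 ID@4 stall=2 (RAW on I1.r5 (WB@6)) EX@7 MEM@8 WB@9
I3 add r2 <- r2,r3: IF@4 ID@7 stall=0 (-) EX@8 MEM@9 WB@10
I4 mul r3 <- r3,r5: IF@7 ID@8 stall=0 (-) EX@9 MEM@10 WB@11
I5 sub r1 <- r5,r1: IF@8 ID@9 stall=0 (-) EX@10 MEM@11 WB@12
I6 mul r3 <- r4,r5: IF@9 ID@10 stall=0 (-) EX@11 MEM@12 WB@13

Answer: 5 6 9 10 11 12 13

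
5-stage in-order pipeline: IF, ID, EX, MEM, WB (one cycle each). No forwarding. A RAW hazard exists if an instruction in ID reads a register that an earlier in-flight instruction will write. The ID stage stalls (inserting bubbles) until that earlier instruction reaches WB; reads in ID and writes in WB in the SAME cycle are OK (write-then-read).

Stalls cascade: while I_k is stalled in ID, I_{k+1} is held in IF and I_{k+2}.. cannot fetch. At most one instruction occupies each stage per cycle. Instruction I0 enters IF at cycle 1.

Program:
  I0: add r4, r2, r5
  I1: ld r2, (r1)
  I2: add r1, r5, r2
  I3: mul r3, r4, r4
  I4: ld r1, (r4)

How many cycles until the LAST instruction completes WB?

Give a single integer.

I0 add r4 <- r2,r5: IF@1 ID@2 stall=0 (-) EX@3 MEM@4 WB@5
I1 ld r2 <- r1: IF@2 ID@3 stall=0 (-) EX@4 MEM@5 WB@6
I2 add r1 <- r5,r2: IF@3 ID@4 stall=2 (RAW on I1.r2 (WB@6)) EX@7 MEM@8 WB@9
I3 mul r3 <- r4,r4: IF@4 ID@7 stall=0 (-) EX@8 MEM@9 WB@10
I4 ld r1 <- r4: IF@7 ID@8 stall=0 (-) EX@9 MEM@10 WB@11

Answer: 11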